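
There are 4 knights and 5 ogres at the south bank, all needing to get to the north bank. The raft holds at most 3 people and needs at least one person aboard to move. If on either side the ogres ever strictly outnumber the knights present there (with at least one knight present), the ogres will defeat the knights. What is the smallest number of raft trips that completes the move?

impossible

The ogres already outnumber the knights at the south bank before anyone moves, so the starting position itself is disallowed.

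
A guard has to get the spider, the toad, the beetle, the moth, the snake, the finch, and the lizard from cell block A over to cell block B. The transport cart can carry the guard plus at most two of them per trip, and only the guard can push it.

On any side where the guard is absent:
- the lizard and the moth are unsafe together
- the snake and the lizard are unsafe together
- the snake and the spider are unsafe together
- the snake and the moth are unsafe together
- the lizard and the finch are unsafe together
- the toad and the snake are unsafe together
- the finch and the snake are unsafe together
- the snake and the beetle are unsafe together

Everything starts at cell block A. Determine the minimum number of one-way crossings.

Counting alone: the guard can take at most 2 across per trip to cell block B, so moving all 7 needs at least 4 loaded trips out, with a return between consecutive ones — at least 7 crossings.
The safety rule pushes this higher. Following every safe sequence of crossings, the most of the 7 that can be at cell block B as the transport cart arrives there on crossings 7, 9 is 5, 6 respectively — never all 7.
So no plan with fewer than 11 crossings exists, and this one achieves 11:
1. Guard goes to cell block B with the lizard and the snake.
2. Guard goes back to cell block A with the snake.
3. Guard goes to cell block B with the snake and the spider.
4. Guard goes back to cell block A with the snake.
5. Guard goes to cell block B with the snake and the toad.
6. Guard goes back to cell block A with the snake.
7. Guard goes to cell block B with the beetle and the snake.
8. Guard goes back to cell block A with the snake.
9. Guard goes to cell block B with the finch and the moth.
10. Guard goes back to cell block A with the lizard.
11. Guard goes to cell block B with the lizard and the snake.

11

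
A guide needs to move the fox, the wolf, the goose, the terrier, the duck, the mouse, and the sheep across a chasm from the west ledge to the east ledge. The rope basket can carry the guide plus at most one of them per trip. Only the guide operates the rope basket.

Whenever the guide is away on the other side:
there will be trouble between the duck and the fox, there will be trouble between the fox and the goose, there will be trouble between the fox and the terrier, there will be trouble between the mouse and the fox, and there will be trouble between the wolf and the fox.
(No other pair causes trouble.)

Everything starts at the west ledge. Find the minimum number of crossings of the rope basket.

impossible

Following every safe sequence of crossings from the start, the most of the 7 that can be at the east ledge as the rope basket arrives there on crossings 1, 3, 5 is 1, 2, 3 respectively; the best ever achieved is 3 of 7.
From crossing 7 on, no configuration arises that was not already reachable earlier: only 26 distinct safe configurations (who is on which side, and where the rope basket is) can ever be reached, none of them has everyone across, and every continuation just revisits them. So no valid plan exists.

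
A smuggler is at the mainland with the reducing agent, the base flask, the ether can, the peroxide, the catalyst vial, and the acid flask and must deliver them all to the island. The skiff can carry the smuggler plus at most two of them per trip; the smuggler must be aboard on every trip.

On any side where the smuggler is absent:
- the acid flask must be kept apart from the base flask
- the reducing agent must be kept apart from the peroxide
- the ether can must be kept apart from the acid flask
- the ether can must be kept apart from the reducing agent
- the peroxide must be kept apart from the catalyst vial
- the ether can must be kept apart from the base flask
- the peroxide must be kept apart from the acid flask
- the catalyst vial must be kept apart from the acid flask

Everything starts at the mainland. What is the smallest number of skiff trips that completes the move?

Whatever the first load, the items left behind include a forbidden pair without the smuggler. No opening move is safe, so no plan exists.

impossible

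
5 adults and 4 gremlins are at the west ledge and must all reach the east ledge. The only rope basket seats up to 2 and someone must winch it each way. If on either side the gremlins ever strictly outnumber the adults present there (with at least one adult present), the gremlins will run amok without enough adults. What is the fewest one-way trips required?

15

Counting alone: each trip to the east ledge takes at most 2 across and each return brings at least 1 back, so after t trips out (and t−1 returns) at most 2t − (t−1) of the 9 are across; that first reaches 9 at t = 8, so at least 15 crossings are needed.
The plan below uses exactly 15 crossings, so it is optimal:
1. 2 gremlins → the east ledge.  (the west ledge: 5A 2G; the east ledge: 0A 2G)
2. 1 gremlin ← the west ledge.  (the west ledge: 5A 3G; the east ledge: 0A 1G)
3. 2 gremlins → the east ledge.  (the west ledge: 5A 1G; the east ledge: 0A 3G)
4. 1 gremlin ← the west ledge.  (the west ledge: 5A 2G; the east ledge: 0A 2G)
5. 2 adults → the east ledge.  (the west ledge: 3A 2G; the east ledge: 2A 2G)
6. 1 gremlin ← the west ledge.  (the west ledge: 3A 3G; the east ledge: 2A 1G)
7. 1 adult and 1 gremlin → the east ledge.  (the west ledge: 2A 2G; the east ledge: 3A 2G)
8. 1 adult ← the west ledge.  (the west ledge: 3A 2G; the east ledge: 2A 2G)
9. 1 adult and 1 gremlin → the east ledge.  (the west ledge: 2A 1G; the east ledge: 3A 3G)
10. 1 gremlin ← the west ledge.  (the west ledge: 2A 2G; the east ledge: 3A 2G)
11. 1 adult and 1 gremlin → the east ledge.  (the west ledge: 1A 1G; the east ledge: 4A 3G)
12. 1 adult ← the west ledge.  (the west ledge: 2A 1G; the east ledge: 3A 3G)
13. 1 adult and 1 gremlin → the east ledge.  (the west ledge: 1A 0G; the east ledge: 4A 4G)
14. 1 gremlin ← the west ledge.  (the west ledge: 1A 1G; the east ledge: 4A 3G)
15. 1 adult and 1 gremlin → the east ledge.  (the west ledge: 0A 0G; the east ledge: 5A 4G)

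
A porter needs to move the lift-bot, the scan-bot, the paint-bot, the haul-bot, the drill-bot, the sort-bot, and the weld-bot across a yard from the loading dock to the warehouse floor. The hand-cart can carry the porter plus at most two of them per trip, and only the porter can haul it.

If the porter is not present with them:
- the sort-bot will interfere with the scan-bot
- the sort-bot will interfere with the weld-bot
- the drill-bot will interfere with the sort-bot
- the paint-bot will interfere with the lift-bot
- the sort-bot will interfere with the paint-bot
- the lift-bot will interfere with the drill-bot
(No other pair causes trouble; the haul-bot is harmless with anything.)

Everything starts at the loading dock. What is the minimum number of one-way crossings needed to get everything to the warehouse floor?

Counting alone: the porter can take at most 2 across per trip to the warehouse floor, so moving all 7 needs at least 4 loaded trips out, with a return between consecutive ones — at least 7 crossings.
The safety rule pushes this higher. Following every safe sequence of crossings, the most of the 7 that can be at the warehouse floor as the hand-cart arrives there on crossing 7 is 6 — never all 7.
So no plan with fewer than 9 crossings exists, and this one achieves 9:
1. Porter goes to the warehouse floor with the lift-bot and the sort-bot.
2. Porter goes back to the loading dock alone.
3. Porter goes to the warehouse floor with the haul-bot.
4. Porter goes back to the loading dock alone.
5. Porter goes to the warehouse floor with the paint-bot and the scan-bot.
6. Porter goes back to the loading dock with the lift-bot and the sort-bot.
7. Porter goes to the warehouse floor with the drill-bot and the weld-bot.
8. Porter goes back to the loading dock alone.
9. Porter goes to the warehouse floor with the lift-bot and the sort-bot.

9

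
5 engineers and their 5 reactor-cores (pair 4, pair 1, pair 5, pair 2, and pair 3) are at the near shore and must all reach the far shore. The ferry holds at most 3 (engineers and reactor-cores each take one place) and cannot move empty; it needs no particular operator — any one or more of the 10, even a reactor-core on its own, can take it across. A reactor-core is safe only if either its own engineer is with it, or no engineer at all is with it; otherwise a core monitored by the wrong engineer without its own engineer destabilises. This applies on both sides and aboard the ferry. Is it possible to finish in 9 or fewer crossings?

Counting alone: each trip to the far shore takes at most 3 across and each return brings at least 1 back, so after t trips out (and t−1 returns) at most 3t − (t−1) of the 10 are across; that first reaches 10 at t = 5, so at least 9 crossings are needed.
The safety rule pushes this higher. Following every safe sequence of crossings, the most of the 10 that can be at the far shore as the ferry arrives there on crossing 9 is 9 — never all 10.
So the move cannot be finished within 9 crossings. (The shortest complete plan takes 11:)
1. engineer 4 and reactor-core 4 cross → the far shore.
2. engineer 4 crosses ← the near shore.
3. reactor-core 1, reactor-core 2, and reactor-core 5 cross → the far shore.
4. reactor-core 4 crosses ← the near shore.
5. engineer 1, engineer 2, and engineer 5 cross → the far shore.
6. engineer 1 and reactor-core 1 cross ← the near shore.
7. engineer 1, engineer 3, and engineer 4 cross → the far shore.
8. reactor-core 5 crosses ← the near shore.
9. reactor-core 1 and reactor-core 4 cross → the far shore.
10. reactor-core 4 crosses ← the near shore.
11. reactor-core 3, reactor-core 4, and reactor-core 5 cross → the far shore.

No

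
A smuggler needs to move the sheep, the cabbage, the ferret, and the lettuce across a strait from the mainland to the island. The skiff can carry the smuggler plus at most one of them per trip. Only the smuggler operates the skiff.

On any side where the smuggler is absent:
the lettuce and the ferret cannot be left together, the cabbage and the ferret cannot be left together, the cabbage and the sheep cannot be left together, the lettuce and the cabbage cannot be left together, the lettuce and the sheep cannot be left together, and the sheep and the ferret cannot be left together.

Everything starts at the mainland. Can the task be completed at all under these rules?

Whatever the first load, the items left behind include a forbidden pair without the smuggler. No opening move is safe, so no plan exists.

No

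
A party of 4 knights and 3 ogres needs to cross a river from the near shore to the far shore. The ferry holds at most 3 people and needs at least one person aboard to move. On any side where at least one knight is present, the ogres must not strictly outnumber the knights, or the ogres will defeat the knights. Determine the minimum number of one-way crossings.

Counting alone: each trip to the far shore takes at most 3 across and each return brings at least 1 back, so after t trips out (and t−1 returns) at most 3t − (t−1) of the 7 are across; that first reaches 7 at t = 3, so at least 5 crossings are needed.
The plan below uses exactly 5 crossings, so it is optimal:
1. 3 ogres → the far shore.  (the near shore: 4K 0O; the far shore: 0K 3O)
2. 1 ogre ← the near shore.  (the near shore: 4K 1O; the far shore: 0K 2O)
3. 3 knights → the far shore.  (the near shore: 1K 1O; the far shore: 3K 2O)
4. 1 knight ← the near shore.  (the near shore: 2K 1O; the far shore: 2K 2O)
5. 2 knights and 1 ogre → the far shore.  (the near shore: 0K 0O; the far shore: 4K 3O)

5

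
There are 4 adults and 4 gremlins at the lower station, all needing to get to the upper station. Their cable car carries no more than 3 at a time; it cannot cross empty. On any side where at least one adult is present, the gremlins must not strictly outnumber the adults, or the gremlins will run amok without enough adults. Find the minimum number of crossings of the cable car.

Counting alone: each trip to the upper station takes at most 3 across and each return brings at least 1 back, so after t trips out (and t−1 returns) at most 3t − (t−1) of the 8 are across; that first reaches 8 at t = 4, so at least 7 crossings are needed.
The safety rule pushes this higher. Following every safe sequence of crossings, the most of the 8 that can be at the upper station as the cable car arrives there on crossing 7 is 7 — never all 8.
So no plan with fewer than 9 crossings exists, and this one achieves 9:
1. 2 gremlins → the upper station.  (the lower station: 4A 2G; the upper station: 0A 2G)
2. 1 gremlin ← the lower station.  (the lower station: 4A 3G; the upper station: 0A 1G)
3. 3 gremlins → the upper station.  (the lower station: 4A 0G; the upper station: 0A 4G)
4. 1 gremlin ← the lower station.  (the lower station: 4A 1G; the upper station: 0A 3G)
5. 3 adults → the upper station.  (the lower station: 1A 1G; the upper station: 3A 3G)
6. 1 adult and 1 gremlin ← the lower station.  (the lower station: 2A 2G; the upper station: 2A 2G)
7. 2 adults → the upper station.  (the lower station: 0A 2G; the upper station: 4A 2G)
8. 1 gremlin ← the lower station.  (the lower station: 0A 3G; the upper station: 4A 1G)
9. 3 gremlins → the upper station.  (the lower station: 0A 0G; the upper station: 4A 4G)

9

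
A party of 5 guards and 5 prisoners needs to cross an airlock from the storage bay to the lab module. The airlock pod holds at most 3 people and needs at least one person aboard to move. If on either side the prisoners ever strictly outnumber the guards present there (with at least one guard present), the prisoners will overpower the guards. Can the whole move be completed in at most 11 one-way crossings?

Yes

Yes — this plan uses 11 crossings (≤ 11):
1. 2 prisoners → the lab module.  (the storage bay: 5G 3P; the lab module: 0G 2P)
2. 1 prisoner ← the storage bay.  (the storage bay: 5G 4P; the lab module: 0G 1P)
3. 3 prisoners → the lab module.  (the storage bay: 5G 1P; the lab module: 0G 4P)
4. 1 prisoner ← the storage bay.  (the storage bay: 5G 2P; the lab module: 0G 3P)
5. 3 guards → the lab module.  (the storage bay: 2G 2P; the lab module: 3G 3P)
6. 1 guard and 1 prisoner ← the storage bay.  (the storage bay: 3G 3P; the lab module: 2G 2P)
7. 3 guards → the lab module.  (the storage bay: 0G 3P; the lab module: 5G 2P)
8. 1 prisoner ← the storage bay.  (the storage bay: 0G 4P; the lab module: 5G 1P)
9. 2 prisoners → the lab module.  (the storage bay: 0G 2P; the lab module: 5G 3P)
10. 1 prisoner ← the storage bay.  (the storage bay: 0G 3P; the lab module: 5G 2P)
11. 3 prisoners → the lab module.  (the storage bay: 0G 0P; the lab module: 5G 5P)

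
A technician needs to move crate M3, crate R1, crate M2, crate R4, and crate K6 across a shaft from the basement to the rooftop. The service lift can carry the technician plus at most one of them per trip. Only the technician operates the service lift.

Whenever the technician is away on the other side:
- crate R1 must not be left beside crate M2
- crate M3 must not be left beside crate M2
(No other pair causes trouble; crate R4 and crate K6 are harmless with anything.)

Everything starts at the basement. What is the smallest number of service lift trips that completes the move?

Counting alone: the technician can take at most 1 across per trip to the rooftop, so moving all 5 needs at least 5 loaded trips out, with a return between consecutive ones — at least 9 crossings.
The safety rule pushes this higher. Following every safe sequence of crossings, the most of the 5 that can be at the rooftop as the service lift arrives there on crossing 9 is 4 — never all 5.
So no plan with fewer than 11 crossings exists, and this one achieves 11:
1. Technician goes to the rooftop with crate M2.
2. Technician goes back to the basement alone.
3. Technician goes to the rooftop with crate M3.
4. Technician goes back to the basement with crate M2.
5. Technician goes to the rooftop with crate R1.
6. Technician goes back to the basement alone.
7. Technician goes to the rooftop with crate R4.
8. Technician goes back to the basement alone.
9. Technician goes to the rooftop with crate K6.
10. Technician goes back to the basement alone.
11. Technician goes to the rooftop with crate M2.

11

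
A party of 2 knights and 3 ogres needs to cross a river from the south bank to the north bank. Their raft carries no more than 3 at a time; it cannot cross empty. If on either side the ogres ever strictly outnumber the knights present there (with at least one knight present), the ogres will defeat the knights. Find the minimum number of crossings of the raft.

The ogres already outnumber the knights at the south bank before anyone moves, so the starting position itself is disallowed.

impossible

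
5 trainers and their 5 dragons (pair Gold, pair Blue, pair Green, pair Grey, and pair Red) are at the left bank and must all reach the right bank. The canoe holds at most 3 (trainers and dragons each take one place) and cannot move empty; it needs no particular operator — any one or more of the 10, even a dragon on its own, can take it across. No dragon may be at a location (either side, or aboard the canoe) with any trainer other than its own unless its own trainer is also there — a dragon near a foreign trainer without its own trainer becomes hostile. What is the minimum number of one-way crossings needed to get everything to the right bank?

Counting alone: each trip to the right bank takes at most 3 across and each return brings at least 1 back, so after t trips out (and t−1 returns) at most 3t − (t−1) of the 10 are across; that first reaches 10 at t = 5, so at least 9 crossings are needed.
The safety rule pushes this higher. Following every safe sequence of crossings, the most of the 10 that can be at the right bank as the canoe arrives there on crossing 9 is 9 — never all 10.
So no plan with fewer than 11 crossings exists, and this one achieves 11:
1. dragon Gold and trainer Gold cross → the right bank.
2. trainer Gold crosses ← the left bank.
3. dragon Blue, dragon Green, and dragon Grey cross → the right bank.
4. dragon Gold crosses ← the left bank.
5. trainer Blue, trainer Green, and trainer Grey cross → the right bank.
6. dragon Blue and trainer Blue cross ← the left bank.
7. trainer Blue, trainer Gold, and trainer Red cross → the right bank.
8. dragon Green crosses ← the left bank.
9. dragon Blue and dragon Gold cross → the right bank.
10. dragon Gold crosses ← the left bank.
11. dragon Gold, dragon Green, and dragon Red cross → the right bank.

11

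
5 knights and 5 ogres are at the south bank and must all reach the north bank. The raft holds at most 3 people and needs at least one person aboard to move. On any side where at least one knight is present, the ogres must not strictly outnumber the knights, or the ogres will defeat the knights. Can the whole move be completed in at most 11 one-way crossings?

Yes

Yes — this plan uses 11 crossings (≤ 11):
1. 2 ogres → the north bank.  (the south bank: 5K 3O; the north bank: 0K 2O)
2. 1 ogre ← the south bank.  (the south bank: 5K 4O; the north bank: 0K 1O)
3. 3 ogres → the north bank.  (the south bank: 5K 1O; the north bank: 0K 4O)
4. 1 ogre ← the south bank.  (the south bank: 5K 2O; the north bank: 0K 3O)
5. 3 knights → the north bank.  (the south bank: 2K 2O; the north bank: 3K 3O)
6. 1 knight and 1 ogre ← the south bank.  (the south bank: 3K 3O; the north bank: 2K 2O)
7. 3 knights → the north bank.  (the south bank: 0K 3O; the north bank: 5K 2O)
8. 1 ogre ← the south bank.  (the south bank: 0K 4O; the north bank: 5K 1O)
9. 2 ogres → the north bank.  (the south bank: 0K 2O; the north bank: 5K 3O)
10. 1 ogre ← the south bank.  (the south bank: 0K 3O; the north bank: 5K 2O)
11. 3 ogres → the north bank.  (the south bank: 0K 0O; the north bank: 5K 5O)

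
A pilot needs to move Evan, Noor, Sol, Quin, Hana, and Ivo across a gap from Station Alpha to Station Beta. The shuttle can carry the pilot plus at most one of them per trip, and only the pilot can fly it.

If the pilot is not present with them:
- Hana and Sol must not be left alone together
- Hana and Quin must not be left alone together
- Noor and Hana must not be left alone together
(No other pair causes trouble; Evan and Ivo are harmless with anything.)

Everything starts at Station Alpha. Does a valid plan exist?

No

Following every safe sequence of crossings from the start, the most of the 6 that can be at Station Beta as the shuttle arrives there on crossings 1, 3, 5, 7 is 1, 2, 3, 4 respectively; the best ever achieved is 4 of 6.
From crossing 9 on, no configuration arises that was not already reachable earlier: only 36 distinct safe configurations (who is on which side, and where the shuttle is) can ever be reached, none of them has everyone across, and every continuation just revisits them. So no valid plan exists.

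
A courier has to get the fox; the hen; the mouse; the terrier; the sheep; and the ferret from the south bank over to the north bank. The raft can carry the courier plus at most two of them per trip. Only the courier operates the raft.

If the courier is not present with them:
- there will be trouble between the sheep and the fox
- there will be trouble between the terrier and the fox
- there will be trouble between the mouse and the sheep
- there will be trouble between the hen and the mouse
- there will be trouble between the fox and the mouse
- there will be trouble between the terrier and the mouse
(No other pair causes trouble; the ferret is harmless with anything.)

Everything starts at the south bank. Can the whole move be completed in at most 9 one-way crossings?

Yes

Yes — this plan uses 9 crossings (≤ 9):
1. Courier goes to the north bank with the fox and the mouse.  [the south bank: the ferret, the hen, the sheep, the terrier | the north bank: the fox, the mouse]
2. Courier goes back to the south bank with the fox.  [the south bank: the ferret, the fox, the hen, the sheep, the terrier | the north bank: the mouse]
3. Courier goes to the north bank with the fox and the hen.  [the south bank: the ferret, the sheep, the terrier | the north bank: the fox, the hen, the mouse]
4. Courier goes back to the south bank with the mouse.  [the south bank: the ferret, the mouse, the sheep, the terrier | the north bank: the fox, the hen]
5. Courier goes to the north bank with the ferret and the mouse.  [the south bank: the sheep, the terrier | the north bank: the ferret, the fox, the hen, the mouse]
6. Courier goes back to the south bank with the mouse.  [the south bank: the mouse, the sheep, the terrier | the north bank: the ferret, the fox, the hen]
7. Courier goes to the north bank with the sheep and the terrier.  [the south bank: the mouse | the north bank: the ferret, the fox, the hen, the sheep, the terrier]
8. Courier goes back to the south bank with the fox.  [the south bank: the fox, the mouse | the north bank: the ferret, the hen, the sheep, the terrier]
9. Courier goes to the north bank with the fox and the mouse.  [the south bank: — | the north bank: the ferret, the fox, the hen, the mouse, the sheep, the terrier]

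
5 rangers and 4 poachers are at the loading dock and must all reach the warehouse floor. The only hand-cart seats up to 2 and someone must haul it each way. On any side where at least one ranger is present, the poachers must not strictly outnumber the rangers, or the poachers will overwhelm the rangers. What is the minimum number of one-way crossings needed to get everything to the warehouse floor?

15

Counting alone: each trip to the warehouse floor takes at most 2 across and each return brings at least 1 back, so after t trips out (and t−1 returns) at most 2t − (t−1) of the 9 are across; that first reaches 9 at t = 8, so at least 15 crossings are needed.
The plan below uses exactly 15 crossings, so it is optimal:
1. 2 poachers → the warehouse floor.  (the loading dock: 5R 2P; the warehouse floor: 0R 2P)
2. 1 poacher ← the loading dock.  (the loading dock: 5R 3P; the warehouse floor: 0R 1P)
3. 2 poachers → the warehouse floor.  (the loading dock: 5R 1P; the warehouse floor: 0R 3P)
4. 1 poacher ← the loading dock.  (the loading dock: 5R 2P; the warehouse floor: 0R 2P)
5. 2 rangers → the warehouse floor.  (the loading dock: 3R 2P; the warehouse floor: 2R 2P)
6. 1 poacher ← the loading dock.  (the loading dock: 3R 3P; the warehouse floor: 2R 1P)
7. 1 ranger and 1 poacher → the warehouse floor.  (the loading dock: 2R 2P; the warehouse floor: 3R 2P)
8. 1 ranger ← the loading dock.  (the loading dock: 3R 2P; the warehouse floor: 2R 2P)
9. 1 ranger and 1 poacher → the warehouse floor.  (the loading dock: 2R 1P; the warehouse floor: 3R 3P)
10. 1 poacher ← the loading dock.  (the loading dock: 2R 2P; the warehouse floor: 3R 2P)
11. 1 ranger and 1 poacher → the warehouse floor.  (the loading dock: 1R 1P; the warehouse floor: 4R 3P)
12. 1 ranger ← the loading dock.  (the loading dock: 2R 1P; the warehouse floor: 3R 3P)
13. 1 ranger and 1 poacher → the warehouse floor.  (the loading dock: 1R 0P; the warehouse floor: 4R 4P)
14. 1 poacher ← the loading dock.  (the loading dock: 1R 1P; the warehouse floor: 4R 3P)
15. 1 ranger and 1 poacher → the warehouse floor.  (the loading dock: 0R 0P; the warehouse floor: 5R 4P)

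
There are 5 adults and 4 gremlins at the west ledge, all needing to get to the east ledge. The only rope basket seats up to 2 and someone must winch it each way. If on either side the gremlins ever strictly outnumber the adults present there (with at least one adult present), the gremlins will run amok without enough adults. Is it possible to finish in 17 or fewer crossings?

Yes — this plan uses 15 crossings (≤ 17):
1. 2 gremlins → the east ledge.  (the west ledge: 5A 2G; the east ledge: 0A 2G)
2. 1 gremlin ← the west ledge.  (the west ledge: 5A 3G; the east ledge: 0A 1G)
3. 2 gremlins → the east ledge.  (the west ledge: 5A 1G; the east ledge: 0A 3G)
4. 1 gremlin ← the west ledge.  (the west ledge: 5A 2G; the east ledge: 0A 2G)
5. 2 adults → the east ledge.  (the west ledge: 3A 2G; the east ledge: 2A 2G)
6. 1 gremlin ← the west ledge.  (the west ledge: 3A 3G; the east ledge: 2A 1G)
7. 1 adult and 1 gremlin → the east ledge.  (the west ledge: 2A 2G; the east ledge: 3A 2G)
8. 1 adult ← the west ledge.  (the west ledge: 3A 2G; the east ledge: 2A 2G)
9. 1 adult and 1 gremlin → the east ledge.  (the west ledge: 2A 1G; the east ledge: 3A 3G)
10. 1 gremlin ← the west ledge.  (the west ledge: 2A 2G; the east ledge: 3A 2G)
11. 1 adult and 1 gremlin → the east ledge.  (the west ledge: 1A 1G; the east ledge: 4A 3G)
12. 1 adult ← the west ledge.  (the west ledge: 2A 1G; the east ledge: 3A 3G)
13. 1 adult and 1 gremlin → the east ledge.  (the west ledge: 1A 0G; the east ledge: 4A 4G)
14. 1 gremlin ← the west ledge.  (the west ledge: 1A 1G; the east ledge: 4A 3G)
15. 1 adult and 1 gremlin → the east ledge.  (the west ledge: 0A 0G; the east ledge: 5A 4G)

Yes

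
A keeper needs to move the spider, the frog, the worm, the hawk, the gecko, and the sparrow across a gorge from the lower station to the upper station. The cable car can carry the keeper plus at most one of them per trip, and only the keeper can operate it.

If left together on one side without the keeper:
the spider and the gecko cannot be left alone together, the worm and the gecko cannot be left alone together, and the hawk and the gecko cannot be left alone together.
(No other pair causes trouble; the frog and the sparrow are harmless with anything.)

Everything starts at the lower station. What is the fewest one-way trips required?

impossible

Following every safe sequence of crossings from the start, the most of the 6 that can be at the upper station as the cable car arrives there on crossings 1, 3, 5, 7 is 1, 2, 3, 4 respectively; the best ever achieved is 4 of 6.
From crossing 9 on, no configuration arises that was not already reachable earlier: only 36 distinct safe configurations (who is on which side, and where the cable car is) can ever be reached, none of them has everyone across, and every continuation just revisits them. So no valid plan exists.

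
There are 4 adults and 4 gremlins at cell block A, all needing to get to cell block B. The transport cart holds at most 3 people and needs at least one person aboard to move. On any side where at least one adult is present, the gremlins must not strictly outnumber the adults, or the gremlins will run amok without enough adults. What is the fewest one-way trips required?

9

Counting alone: each trip to cell block B takes at most 3 across and each return brings at least 1 back, so after t trips out (and t−1 returns) at most 3t − (t−1) of the 8 are across; that first reaches 8 at t = 4, so at least 7 crossings are needed.
The safety rule pushes this higher. Following every safe sequence of crossings, the most of the 8 that can be at cell block B as the transport cart arrives there on crossing 7 is 7 — never all 8.
So no plan with fewer than 9 crossings exists, and this one achieves 9:
1. 2 gremlins → cell block B.  (cell block A: 4A 2G; cell block B: 0A 2G)
2. 1 gremlin ← cell block A.  (cell block A: 4A 3G; cell block B: 0A 1G)
3. 3 gremlins → cell block B.  (cell block A: 4A 0G; cell block B: 0A 4G)
4. 1 gremlin ← cell block A.  (cell block A: 4A 1G; cell block B: 0A 3G)
5. 3 adults → cell block B.  (cell block A: 1A 1G; cell block B: 3A 3G)
6. 1 adult and 1 gremlin ← cell block A.  (cell block A: 2A 2G; cell block B: 2A 2G)
7. 2 adults → cell block B.  (cell block A: 0A 2G; cell block B: 4A 2G)
8. 1 gremlin ← cell block A.  (cell block A: 0A 3G; cell block B: 4A 1G)
9. 3 gremlins → cell block B.  (cell block A: 0A 0G; cell block B: 4A 4G)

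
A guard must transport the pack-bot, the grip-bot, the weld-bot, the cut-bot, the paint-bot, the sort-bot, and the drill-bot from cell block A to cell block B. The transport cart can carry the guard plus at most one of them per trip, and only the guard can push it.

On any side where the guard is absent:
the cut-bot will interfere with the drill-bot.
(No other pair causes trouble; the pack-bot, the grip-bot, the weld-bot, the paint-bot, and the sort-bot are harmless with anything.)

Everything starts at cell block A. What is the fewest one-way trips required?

13

Counting alone: the guard can take at most 1 across per trip to cell block B, so moving all 7 needs at least 7 loaded trips out, with a return between consecutive ones — at least 13 crossings.
The plan below uses exactly 13 crossings, so it is optimal:
1. Guard goes to cell block B with the cut-bot.  [cell block A: the drill-bot, the grip-bot, the pack-bot, the paint-bot, the sort-bot, the weld-bot | cell block B: the cut-bot]
2. Guard goes back to cell block A alone.  [cell block A: the drill-bot, the grip-bot, the pack-bot, the paint-bot, the sort-bot, the weld-bot | cell block B: the cut-bot]
3. Guard goes to cell block B with the pack-bot.  [cell block A: the drill-bot, the grip-bot, the paint-bot, the sort-bot, the weld-bot | cell block B: the cut-bot, the pack-bot]
4. Guard goes back to cell block A alone.  [cell block A: the drill-bot, the grip-bot, the paint-bot, the sort-bot, the weld-bot | cell block B: the cut-bot, the pack-bot]
5. Guard goes to cell block B with the grip-bot.  [cell block A: the drill-bot, the paint-bot, the sort-bot, the weld-bot | cell block B: the cut-bot, the grip-bot, the pack-bot]
6. Guard goes back to cell block A alone.  [cell block A: the drill-bot, the paint-bot, the sort-bot, the weld-bot | cell block B: the cut-bot, the grip-bot, the pack-bot]
7. Guard goes to cell block B with the weld-bot.  [cell block A: the drill-bot, the paint-bot, the sort-bot | cell block B: the cut-bot, the grip-bot, the pack-bot, the weld-bot]
8. Guard goes back to cell block A alone.  [cell block A: the drill-bot, the paint-bot, the sort-bot | cell block B: the cut-bot, the grip-bot, the pack-bot, the weld-bot]
9. Guard goes to cell block B with the paint-bot.  [cell block A: the drill-bot, the sort-bot | cell block B: the cut-bot, the grip-bot, the pack-bot, the paint-bot, the weld-bot]
10. Guard goes back to cell block A alone.  [cell block A: the drill-bot, the sort-bot | cell block B: the cut-bot, the grip-bot, the pack-bot, the paint-bot, the weld-bot]
11. Guard goes to cell block B with the sort-bot.  [cell block A: the drill-bot | cell block B: the cut-bot, the grip-bot, the pack-bot, the paint-bot, the sort-bot, the weld-bot]
12. Guard goes back to cell block A alone.  [cell block A: the drill-bot | cell block B: the cut-bot, the grip-bot, the pack-bot, the paint-bot, the sort-bot, the weld-bot]
13. Guard goes to cell block B with the drill-bot.  [cell block A: — | cell block B: the cut-bot, the drill-bot, the grip-bot, the pack-bot, the paint-bot, the sort-bot, the weld-bot]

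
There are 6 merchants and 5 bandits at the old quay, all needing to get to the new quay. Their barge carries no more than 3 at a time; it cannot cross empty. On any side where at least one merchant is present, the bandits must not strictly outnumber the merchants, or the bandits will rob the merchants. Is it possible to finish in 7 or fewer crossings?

Counting alone: each trip to the new quay takes at most 3 across and each return brings at least 1 back, so after t trips out (and t−1 returns) at most 3t − (t−1) of the 11 are across; that first reaches 11 at t = 5, so at least 9 crossings are needed.
Since 7 < 9, 7 crossings cannot be enough. (The shortest complete plan in fact takes 9:)
1. 3 bandits → the new quay.  (the old quay: 6M 2B; the new quay: 0M 3B)
2. 1 bandit ← the old quay.  (the old quay: 6M 3B; the new quay: 0M 2B)
3. 3 merchants → the new quay.  (the old quay: 3M 3B; the new quay: 3M 2B)
4. 1 merchant ← the old quay.  (the old quay: 4M 3B; the new quay: 2M 2B)
5. 2 merchants and 1 bandit → the new quay.  (the old quay: 2M 2B; the new quay: 4M 3B)
6. 1 merchant ← the old quay.  (the old quay: 3M 2B; the new quay: 3M 3B)
7. 2 merchants and 1 bandit → the new quay.  (the old quay: 1M 1B; the new quay: 5M 4B)
8. 1 merchant ← the old quay.  (the old quay: 2M 1B; the new quay: 4M 4B)
9. 2 merchants and 1 bandit → the new quay.  (the old quay: 0M 0B; the new quay: 6M 5B)

No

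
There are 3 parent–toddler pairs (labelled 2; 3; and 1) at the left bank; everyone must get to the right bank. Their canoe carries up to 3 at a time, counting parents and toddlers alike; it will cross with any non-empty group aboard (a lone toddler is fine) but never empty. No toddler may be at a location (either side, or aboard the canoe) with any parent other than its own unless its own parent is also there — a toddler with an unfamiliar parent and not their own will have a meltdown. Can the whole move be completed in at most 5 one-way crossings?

Yes

Yes — this plan uses 5 crossings (≤ 5):
1. parent 2 and toddler 2 cross → the right bank.
2. parent 2 crosses ← the left bank.
3. parent 1, parent 2, and parent 3 cross → the right bank.
4. toddler 2 crosses ← the left bank.
5. toddler 1, toddler 2, and toddler 3 cross → the right bank.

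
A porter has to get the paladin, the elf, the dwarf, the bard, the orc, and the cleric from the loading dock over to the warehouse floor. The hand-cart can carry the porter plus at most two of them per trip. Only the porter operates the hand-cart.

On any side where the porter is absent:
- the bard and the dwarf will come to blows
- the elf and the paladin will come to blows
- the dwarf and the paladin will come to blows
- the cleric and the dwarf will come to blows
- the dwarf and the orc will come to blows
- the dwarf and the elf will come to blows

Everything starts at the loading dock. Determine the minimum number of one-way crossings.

9

Counting alone: the porter can take at most 2 across per trip to the warehouse floor, so moving all 6 needs at least 3 loaded trips out, with a return between consecutive ones — at least 5 crossings.
The safety rule pushes this higher. Following every safe sequence of crossings, the most of the 6 that can be at the warehouse floor as the hand-cart arrives there on crossings 5, 7 is 4, 5 respectively — never all 6.
So no plan with fewer than 9 crossings exists, and this one achieves 9:
1. Porter goes to the warehouse floor with the dwarf and the paladin.
2. Porter goes back to the loading dock with the paladin.
3. Porter goes to the warehouse floor with the bard and the paladin.
4. Porter goes back to the loading dock with the dwarf.
5. Porter goes to the warehouse floor with the dwarf and the orc.
6. Porter goes back to the loading dock with the dwarf.
7. Porter goes to the warehouse floor with the cleric and the elf.
8. Porter goes back to the loading dock with the paladin.
9. Porter goes to the warehouse floor with the dwarf and the paladin.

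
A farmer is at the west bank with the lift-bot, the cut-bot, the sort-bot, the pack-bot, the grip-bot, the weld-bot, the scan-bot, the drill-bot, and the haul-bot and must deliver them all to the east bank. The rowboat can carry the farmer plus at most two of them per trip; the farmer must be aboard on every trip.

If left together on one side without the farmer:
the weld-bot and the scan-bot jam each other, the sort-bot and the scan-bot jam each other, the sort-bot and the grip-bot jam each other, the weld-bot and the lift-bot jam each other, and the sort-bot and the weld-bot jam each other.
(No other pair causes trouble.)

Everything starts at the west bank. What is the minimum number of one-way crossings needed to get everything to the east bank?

15

Counting alone: the farmer can take at most 2 across per trip to the east bank, so moving all 9 needs at least 5 loaded trips out, with a return between consecutive ones — at least 9 crossings.
The safety rule pushes this higher. Following every safe sequence of crossings, the most of the 9 that can be at the east bank as the rowboat arrives there on crossings 9, 11, 13 is 6, 7, 8 respectively — never all 9.
So no plan with fewer than 15 crossings exists, and this one achieves 15:
1. Farmer goes to the east bank with the sort-bot and the weld-bot.  [the west bank: the cut-bot, the drill-bot, the grip-bot, the haul-bot, the lift-bot, the pack-bot, the scan-bot | the east bank: the sort-bot, the weld-bot]
2. Farmer goes back to the west bank with the sort-bot.  [the west bank: the cut-bot, the drill-bot, the grip-bot, the haul-bot, the lift-bot, the pack-bot, the scan-bot, the sort-bot | the east bank: the weld-bot]
3. Farmer goes to the east bank with the lift-bot and the sort-bot.  [the west bank: the cut-bot, the drill-bot, the grip-bot, the haul-bot, the pack-bot, the scan-bot | the east bank: the lift-bot, the sort-bot, the weld-bot]
4. Farmer goes back to the west bank with the weld-bot.  [the west bank: the cut-bot, the drill-bot, the grip-bot, the haul-bot, the pack-bot, the scan-bot, the weld-bot | the east bank: the lift-bot, the sort-bot]
5. Farmer goes to the east bank with the cut-bot and the weld-bot.  [the west bank: the drill-bot, the grip-bot, the haul-bot, the pack-bot, the scan-bot | the east bank: the cut-bot, the lift-bot, the sort-bot, the weld-bot]
6. Farmer goes back to the west bank with the weld-bot.  [the west bank: the drill-bot, the grip-bot, the haul-bot, the pack-bot, the scan-bot, the weld-bot | the east bank: the cut-bot, the lift-bot, the sort-bot]
7. Farmer goes to the east bank with the pack-bot and the weld-bot.  [the west bank: the drill-bot, the grip-bot, the haul-bot, the scan-bot | the east bank: the cut-bot, the lift-bot, the pack-bot, the sort-bot, the weld-bot]
8. Farmer goes back to the west bank with the weld-bot.  [the west bank: the drill-bot, the grip-bot, the haul-bot, the scan-bot, the weld-bot | the east bank: the cut-bot, the lift-bot, the pack-bot, the sort-bot]
9. Farmer goes to the east bank with the grip-bot and the scan-bot.  [the west bank: the drill-bot, the haul-bot, the weld-bot | the east bank: the cut-bot, the grip-bot, the lift-bot, the pack-bot, the scan-bot, the sort-bot]
10. Farmer goes back to the west bank with the sort-bot.  [the west bank: the drill-bot, the haul-bot, the sort-bot, the weld-bot | the east bank: the cut-bot, the grip-bot, the lift-bot, the pack-bot, the scan-bot]
11. Farmer goes to the east bank with the drill-bot and the sort-bot.  [the west bank: the haul-bot, the weld-bot | the east bank: the cut-bot, the drill-bot, the grip-bot, the lift-bot, the pack-bot, the scan-bot, the sort-bot]
12. Farmer goes back to the west bank with the sort-bot.  [the west bank: the haul-bot, the sort-bot, the weld-bot | the east bank: the cut-bot, the drill-bot, the grip-bot, the lift-bot, the pack-bot, the scan-bot]
13. Farmer goes to the east bank with the haul-bot and the sort-bot.  [the west bank: the weld-bot | the east bank: the cut-bot, the drill-bot, the grip-bot, the haul-bot, the lift-bot, the pack-bot, the scan-bot, the sort-bot]
14. Farmer goes back to the west bank with the sort-bot.  [the west bank: the sort-bot, the weld-bot | the east bank: the cut-bot, the drill-bot, the grip-bot, the haul-bot, the lift-bot, the pack-bot, the scan-bot]
15. Farmer goes to the east bank with the sort-bot and the weld-bot.  [the west bank: — | the east bank: the cut-bot, the drill-bot, the grip-bot, the haul-bot, the lift-bot, the pack-bot, the scan-bot, the sort-bot, the weld-bot]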